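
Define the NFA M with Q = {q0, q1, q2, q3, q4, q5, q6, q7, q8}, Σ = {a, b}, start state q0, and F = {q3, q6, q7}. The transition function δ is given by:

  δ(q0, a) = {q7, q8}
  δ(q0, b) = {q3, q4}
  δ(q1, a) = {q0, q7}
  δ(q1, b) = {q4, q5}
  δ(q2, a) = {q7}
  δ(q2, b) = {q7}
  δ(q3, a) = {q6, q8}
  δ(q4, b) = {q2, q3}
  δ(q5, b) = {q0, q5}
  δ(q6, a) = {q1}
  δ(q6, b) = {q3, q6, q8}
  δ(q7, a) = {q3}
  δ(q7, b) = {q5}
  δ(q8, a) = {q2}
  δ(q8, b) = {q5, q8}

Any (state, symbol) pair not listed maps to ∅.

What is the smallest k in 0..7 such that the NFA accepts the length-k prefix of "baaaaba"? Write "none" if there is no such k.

Start in {q0}.
Read 'b': q0→{q3, q4}; now {q3, q4}.
None of the earlier sets intersect F, but {q3, q4} does.

1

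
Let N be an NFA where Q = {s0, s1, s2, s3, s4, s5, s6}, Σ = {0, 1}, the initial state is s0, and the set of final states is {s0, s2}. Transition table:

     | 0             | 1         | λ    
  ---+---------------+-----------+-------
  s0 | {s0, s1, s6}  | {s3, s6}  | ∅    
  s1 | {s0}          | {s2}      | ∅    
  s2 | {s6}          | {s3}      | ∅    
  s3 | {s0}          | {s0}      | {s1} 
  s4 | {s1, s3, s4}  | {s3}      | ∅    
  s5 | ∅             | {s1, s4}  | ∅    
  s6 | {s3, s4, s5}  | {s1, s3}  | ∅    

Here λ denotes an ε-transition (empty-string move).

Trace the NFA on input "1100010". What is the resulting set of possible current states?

Start in {s0}.
Read '1': {s0} → {s1, s3, s6}.
Read '1': {s1, s3, s6} → {s0, s1, s2, s3}.
Read '0': {s0, s1, s2, s3} → {s0, s1, s6}.
Read '0': {s0, s1, s6} → {s0, s1, s3, s4, s5, s6}.
Read '0': {s0, s1, s3, s4, s5, s6} → {s0, s1, s3, s4, s5, s6}.
Read '1': {s0, s1, s3, s4, s5, s6} → {s0, s1, s2, s3, s4, s6}.
Read '0': {s0, s1, s2, s3, s4, s6} → {s0, s1, s3, s4, s5, s6}.

{s0, s1, s3, s4, s5, s6}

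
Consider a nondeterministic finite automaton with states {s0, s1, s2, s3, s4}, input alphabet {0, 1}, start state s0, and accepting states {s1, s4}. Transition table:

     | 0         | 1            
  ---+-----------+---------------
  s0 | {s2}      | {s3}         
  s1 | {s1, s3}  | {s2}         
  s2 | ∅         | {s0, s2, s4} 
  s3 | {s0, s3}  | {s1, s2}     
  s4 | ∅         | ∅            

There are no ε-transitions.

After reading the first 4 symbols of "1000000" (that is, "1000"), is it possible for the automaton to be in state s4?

Start in {s0}.
Read '1': s0→{s3}; now {s3}.
Read '0': s3→{s0, s3}; now {s0, s3}.
Read '0': s0→{s2}, s3→{s0, s3}; now {s0, s2, s3}.
Read '0': s0→{s2}, s2→∅, s3→{s0, s3}; now {s0, s2, s3}.
State s4 is not in {s0, s2, s3}.

No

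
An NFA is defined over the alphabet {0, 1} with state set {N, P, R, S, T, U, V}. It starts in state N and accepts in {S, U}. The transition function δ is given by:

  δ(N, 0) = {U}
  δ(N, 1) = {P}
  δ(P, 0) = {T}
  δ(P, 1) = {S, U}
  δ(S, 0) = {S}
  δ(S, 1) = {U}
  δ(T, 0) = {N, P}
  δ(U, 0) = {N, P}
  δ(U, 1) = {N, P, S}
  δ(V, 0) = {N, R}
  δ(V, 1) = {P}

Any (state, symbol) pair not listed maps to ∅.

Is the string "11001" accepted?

Yes

Start in {N}.
Read '1': {N} → {P}.
Read '1': {P} → {S, U}.
Read '0': {S, U} → {N, P, S}.
Read '0': {N, P, S} → {S, T, U}.
Read '1': {S, T, U} → {N, P, S, U}.
The final set {N, P, S, U} contains the accepting states S, U.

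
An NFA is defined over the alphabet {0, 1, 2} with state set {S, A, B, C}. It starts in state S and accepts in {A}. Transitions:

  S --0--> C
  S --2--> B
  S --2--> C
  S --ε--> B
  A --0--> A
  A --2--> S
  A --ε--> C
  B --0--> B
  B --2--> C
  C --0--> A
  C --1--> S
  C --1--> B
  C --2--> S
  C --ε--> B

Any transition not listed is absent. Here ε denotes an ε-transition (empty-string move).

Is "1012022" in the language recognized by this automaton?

No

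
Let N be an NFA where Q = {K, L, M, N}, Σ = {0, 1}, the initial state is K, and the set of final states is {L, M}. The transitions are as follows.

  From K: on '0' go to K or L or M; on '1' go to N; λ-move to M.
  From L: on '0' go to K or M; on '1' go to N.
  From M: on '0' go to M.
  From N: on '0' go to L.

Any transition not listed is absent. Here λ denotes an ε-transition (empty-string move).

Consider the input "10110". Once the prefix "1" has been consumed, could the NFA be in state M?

Start: ε-closure({K}) = {K, M}.
Read '1': {K, M} → {N}.
State M is not in {N}.

No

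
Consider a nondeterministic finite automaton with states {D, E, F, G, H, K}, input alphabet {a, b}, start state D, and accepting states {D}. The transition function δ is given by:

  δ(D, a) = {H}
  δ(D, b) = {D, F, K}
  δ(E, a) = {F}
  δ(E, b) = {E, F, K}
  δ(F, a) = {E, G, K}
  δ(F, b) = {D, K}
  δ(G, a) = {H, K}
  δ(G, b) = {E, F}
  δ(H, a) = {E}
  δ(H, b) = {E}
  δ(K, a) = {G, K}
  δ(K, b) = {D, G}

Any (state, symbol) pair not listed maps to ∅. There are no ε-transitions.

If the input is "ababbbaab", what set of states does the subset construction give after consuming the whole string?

{D, E, F, G, K}

Start in {D}.
Read 'a': D→{H}; now {H}.
Read 'b': H→{E}; now {E}.
Read 'a': E→{F}; now {F}.
Read 'b': F→{D, K}; now {D, K}.
Read 'b': D→{D, F, K}, K→{D, G}; now {D, F, G, K}.
Read 'b': D→{D, F, K}, F→{D, K}, G→{E, F}, K→{D, G}; now {D, E, F, G, K}.
Read 'a': D→{H}, E→{F}, F→{E, G, K}, G→{H, K}, K→{G, K}; now {E, F, G, H, K}.
Read 'a': E→{F}, F→{E, G, K}, G→{H, K}, H→{E}, K→{G, K}; now {E, F, G, H, K}.
Read 'b': E→{E, F, K}, F→{D, K}, G→{E, F}, H→{E}, K→{D, G}; now {D, E, F, G, K}.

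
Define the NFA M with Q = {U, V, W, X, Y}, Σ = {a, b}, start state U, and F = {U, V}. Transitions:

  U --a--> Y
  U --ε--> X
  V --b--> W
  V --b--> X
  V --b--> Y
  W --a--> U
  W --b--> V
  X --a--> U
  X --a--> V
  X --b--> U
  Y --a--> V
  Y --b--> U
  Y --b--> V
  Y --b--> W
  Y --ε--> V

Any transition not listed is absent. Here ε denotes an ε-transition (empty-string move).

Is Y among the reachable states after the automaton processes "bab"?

Yes

Start: ε-closure({U}) = {U, X}.
Read 'b': U→∅, X→{U}; union {U}; ε-closure = {U, X}.
Read 'a': U→{Y}, X→{U, V}; union {U, V, Y}; ε-closure = {U, V, X, Y}.
Read 'b': U→∅, V→{W, X, Y}, X→{U}, Y→{U, V, W}; now {U, V, W, X, Y}.
State Y is in {U, V, W, X, Y}.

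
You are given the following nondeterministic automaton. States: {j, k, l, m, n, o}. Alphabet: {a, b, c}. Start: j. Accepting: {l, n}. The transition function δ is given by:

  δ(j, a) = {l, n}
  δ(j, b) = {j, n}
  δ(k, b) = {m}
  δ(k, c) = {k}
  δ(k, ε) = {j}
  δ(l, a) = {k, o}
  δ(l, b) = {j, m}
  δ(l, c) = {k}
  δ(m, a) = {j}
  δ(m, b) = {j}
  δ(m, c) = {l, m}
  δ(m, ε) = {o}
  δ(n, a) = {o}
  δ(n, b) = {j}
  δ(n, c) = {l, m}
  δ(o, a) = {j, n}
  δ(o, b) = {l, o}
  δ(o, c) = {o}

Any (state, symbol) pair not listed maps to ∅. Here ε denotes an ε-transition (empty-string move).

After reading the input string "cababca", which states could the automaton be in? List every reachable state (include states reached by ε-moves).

∅

Start in {j}.
Read 'c': {j} → ∅.
The set is empty and remains empty for the remaining 6 symbols.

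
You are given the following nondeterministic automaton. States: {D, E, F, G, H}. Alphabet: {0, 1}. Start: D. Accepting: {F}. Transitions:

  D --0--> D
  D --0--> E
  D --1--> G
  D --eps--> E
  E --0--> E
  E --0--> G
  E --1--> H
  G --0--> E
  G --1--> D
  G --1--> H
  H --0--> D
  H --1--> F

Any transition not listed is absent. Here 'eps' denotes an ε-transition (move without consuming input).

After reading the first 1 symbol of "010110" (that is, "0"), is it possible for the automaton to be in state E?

Start: ε-closure({D}) = {D, E}.
Read '0': D→{D, E}, E→{E, G}; now {D, E, G}.
State E is in {D, E, G}.

Yes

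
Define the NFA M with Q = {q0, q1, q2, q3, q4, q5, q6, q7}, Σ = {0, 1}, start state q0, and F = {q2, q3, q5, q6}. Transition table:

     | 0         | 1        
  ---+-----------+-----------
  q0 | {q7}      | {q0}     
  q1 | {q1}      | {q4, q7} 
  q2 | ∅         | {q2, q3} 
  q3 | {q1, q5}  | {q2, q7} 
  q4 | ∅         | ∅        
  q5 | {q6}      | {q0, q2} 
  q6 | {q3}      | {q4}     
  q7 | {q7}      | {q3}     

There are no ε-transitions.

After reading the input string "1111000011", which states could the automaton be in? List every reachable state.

{q2, q7}

Start in {q0}.
Read '1': q0→{q0}; now {q0}.
Read '1': q0→{q0}; now {q0}.
Read '1': q0→{q0}; now {q0}.
Read '1': q0→{q0}; now {q0}.
Read '0': q0→{q7}; now {q7}.
Read '0': q7→{q7}; now {q7}.
Read '0': q7→{q7}; now {q7}.
Read '0': q7→{q7}; now {q7}.
Read '1': q7→{q3}; now {q3}.
Read '1': q3→{q2, q7}; now {q2, q7}.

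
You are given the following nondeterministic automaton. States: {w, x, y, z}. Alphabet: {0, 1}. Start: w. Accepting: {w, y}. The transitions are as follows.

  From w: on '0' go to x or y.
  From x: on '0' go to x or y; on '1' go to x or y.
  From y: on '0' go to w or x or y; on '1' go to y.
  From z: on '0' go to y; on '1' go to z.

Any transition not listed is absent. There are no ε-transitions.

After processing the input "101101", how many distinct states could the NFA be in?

Start in {w}.
Read '1': {w} → ∅.
The set is empty and remains empty for the remaining 5 symbols.
That set has 0 states.

0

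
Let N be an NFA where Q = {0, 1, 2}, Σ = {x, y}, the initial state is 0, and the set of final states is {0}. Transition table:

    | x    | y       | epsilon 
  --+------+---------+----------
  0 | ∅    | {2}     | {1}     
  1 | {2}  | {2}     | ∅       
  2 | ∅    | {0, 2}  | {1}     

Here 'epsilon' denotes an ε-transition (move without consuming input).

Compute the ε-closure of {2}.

{1, 2}

Begin with {2}.
ε-move 2 → 1; add 1.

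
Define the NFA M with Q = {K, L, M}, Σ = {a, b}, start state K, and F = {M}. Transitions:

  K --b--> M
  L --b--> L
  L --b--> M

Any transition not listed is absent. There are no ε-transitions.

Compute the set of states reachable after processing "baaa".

∅

Start in {K}.
Read 'b': K→{M}; now {M}.
Read 'a': M→∅; now ∅.
The set is empty and remains empty for the remaining 2 symbols.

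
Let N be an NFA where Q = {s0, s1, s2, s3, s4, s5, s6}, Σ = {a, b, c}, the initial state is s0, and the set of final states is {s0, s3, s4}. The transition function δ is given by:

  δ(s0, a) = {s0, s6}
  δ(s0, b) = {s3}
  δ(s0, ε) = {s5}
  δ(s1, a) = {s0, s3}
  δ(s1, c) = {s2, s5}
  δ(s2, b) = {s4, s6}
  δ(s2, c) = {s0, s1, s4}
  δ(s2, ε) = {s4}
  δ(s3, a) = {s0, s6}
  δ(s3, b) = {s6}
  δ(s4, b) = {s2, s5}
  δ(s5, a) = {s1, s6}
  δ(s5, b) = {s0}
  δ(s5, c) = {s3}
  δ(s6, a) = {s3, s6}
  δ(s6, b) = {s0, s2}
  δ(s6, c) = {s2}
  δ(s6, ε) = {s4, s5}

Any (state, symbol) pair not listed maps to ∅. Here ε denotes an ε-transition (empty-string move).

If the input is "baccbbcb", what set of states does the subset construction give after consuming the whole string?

{s0, s2, s3, s4, s5, s6}

Start: ε-closure({s0}) = {s0, s5}.
Read 'b': s0→{s3}, s5→{s0}; union {s0, s3}; ε-closure = {s0, s3, s5}.
Read 'a': s0→{s0, s6}, s3→{s0, s6}, s5→{s1, s6}; union {s0, s1, s6}; ε-closure = {s0, s1, s4, s5, s6}.
Read 'c': s0→∅, s1→{s2, s5}, s4→∅, s5→{s3}, s6→{s2}; union {s2, s3, s5}; ε-closure = {s2, s3, s4, s5}.
Read 'c': s2→{s0, s1, s4}, s3→∅, s4→∅, s5→{s3}; union {s0, s1, s3, s4}; ε-closure = {s0, s1, s3, s4, s5}.
Read 'b': s0→{s3}, s1→∅, s3→{s6}, s4→{s2, s5}, s5→{s0}; union {s0, s2, s3, s5, s6}; ε-closure = {s0, s2, s3, s4, s5, s6}.
Read 'b': s0→{s3}, s2→{s4, s6}, s3→{s6}, s4→{s2, s5}, s5→{s0}, s6→{s0, s2}; now {s0, s2, s3, s4, s5, s6}.
Read 'c': s0→∅, s2→{s0, s1, s4}, s3→∅, s4→∅, s5→{s3}, s6→{s2}; union {s0, s1, s2, s3, s4}; ε-closure = {s0, s1, s2, s3, s4, s5}.
Read 'b': s0→{s3}, s1→∅, s2→{s4, s6}, s3→{s6}, s4→{s2, s5}, s5→{s0}; now {s0, s2, s3, s4, s5, s6}.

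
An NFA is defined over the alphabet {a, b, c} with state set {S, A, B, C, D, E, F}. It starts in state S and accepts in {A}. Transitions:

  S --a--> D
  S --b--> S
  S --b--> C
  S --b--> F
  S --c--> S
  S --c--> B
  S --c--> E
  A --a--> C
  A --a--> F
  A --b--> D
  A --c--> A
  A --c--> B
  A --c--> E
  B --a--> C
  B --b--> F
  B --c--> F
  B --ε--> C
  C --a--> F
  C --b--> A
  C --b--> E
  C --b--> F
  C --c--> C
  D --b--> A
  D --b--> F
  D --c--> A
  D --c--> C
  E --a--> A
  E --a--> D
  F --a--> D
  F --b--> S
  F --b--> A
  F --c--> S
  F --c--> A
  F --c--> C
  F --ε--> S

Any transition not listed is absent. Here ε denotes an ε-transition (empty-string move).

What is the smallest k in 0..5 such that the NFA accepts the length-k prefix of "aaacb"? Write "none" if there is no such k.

none

Start in {S}.
Read 'a': S→{D}; now {D}.
Read 'a': D→∅; now ∅.
The set is empty and remains empty for the remaining 3 symbols.
No reachable set along the way intersects F.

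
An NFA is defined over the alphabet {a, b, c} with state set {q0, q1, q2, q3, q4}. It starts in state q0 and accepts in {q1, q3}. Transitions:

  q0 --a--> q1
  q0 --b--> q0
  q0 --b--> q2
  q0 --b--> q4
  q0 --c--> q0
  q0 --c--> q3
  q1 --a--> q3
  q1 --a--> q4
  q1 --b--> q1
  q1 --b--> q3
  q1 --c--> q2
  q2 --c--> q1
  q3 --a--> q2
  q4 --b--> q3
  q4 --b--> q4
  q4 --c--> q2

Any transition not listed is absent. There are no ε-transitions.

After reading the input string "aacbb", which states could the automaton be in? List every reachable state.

Start in {q0}.
Read 'a': q0→{q1}; now {q1}.
Read 'a': q1→{q3, q4}; now {q3, q4}.
Read 'c': q3→∅, q4→{q2}; now {q2}.
Read 'b': q2→∅; now ∅.
The set is empty and remains empty for the remaining 1 symbol.

∅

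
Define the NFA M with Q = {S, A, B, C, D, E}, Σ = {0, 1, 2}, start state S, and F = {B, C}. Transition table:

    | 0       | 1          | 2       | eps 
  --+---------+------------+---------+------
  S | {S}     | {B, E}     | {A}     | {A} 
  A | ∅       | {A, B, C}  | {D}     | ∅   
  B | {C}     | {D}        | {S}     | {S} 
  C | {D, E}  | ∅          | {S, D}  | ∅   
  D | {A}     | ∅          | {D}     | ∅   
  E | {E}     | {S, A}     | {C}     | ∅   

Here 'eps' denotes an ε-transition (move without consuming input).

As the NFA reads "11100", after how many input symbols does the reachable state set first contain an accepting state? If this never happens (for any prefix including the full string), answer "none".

Start: ε-closure({S}) = {S, A}.
Read '1': {S, A} → {S, A, B, C, E}.
None of the earlier sets intersect F, but {S, A, B, C, E} does.

1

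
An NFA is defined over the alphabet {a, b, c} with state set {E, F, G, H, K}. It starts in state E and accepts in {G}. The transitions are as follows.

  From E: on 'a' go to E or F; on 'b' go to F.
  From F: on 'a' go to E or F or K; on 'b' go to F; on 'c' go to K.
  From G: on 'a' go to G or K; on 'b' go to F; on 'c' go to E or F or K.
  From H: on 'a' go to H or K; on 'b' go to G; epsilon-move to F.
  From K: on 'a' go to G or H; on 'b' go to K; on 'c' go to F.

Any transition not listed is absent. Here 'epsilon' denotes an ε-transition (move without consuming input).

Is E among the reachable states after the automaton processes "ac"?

No

Start in {E}.
Read 'a': E→{E, F}; now {E, F}.
Read 'c': E→∅, F→{K}; now {K}.
State E is not in {K}.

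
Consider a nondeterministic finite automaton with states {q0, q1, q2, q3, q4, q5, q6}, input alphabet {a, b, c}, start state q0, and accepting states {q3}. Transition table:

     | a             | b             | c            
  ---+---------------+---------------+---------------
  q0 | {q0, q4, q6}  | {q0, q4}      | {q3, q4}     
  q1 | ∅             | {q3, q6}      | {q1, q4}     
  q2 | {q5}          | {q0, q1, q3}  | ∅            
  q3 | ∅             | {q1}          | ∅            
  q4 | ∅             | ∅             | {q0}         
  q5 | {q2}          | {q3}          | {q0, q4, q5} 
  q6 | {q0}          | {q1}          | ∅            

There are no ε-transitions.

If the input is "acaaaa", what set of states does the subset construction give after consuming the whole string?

Start in {q0}.
Read 'a': {q0} → {q0, q4, q6}.
Read 'c': {q0, q4, q6} → {q0, q3, q4}.
Read 'a': {q0, q3, q4} → {q0, q4, q6}.
Read 'a': {q0, q4, q6} → {q0, q4, q6}.
Read 'a': {q0, q4, q6} → {q0, q4, q6}.
Read 'a': {q0, q4, q6} → {q0, q4, q6}.

{q0, q4, q6}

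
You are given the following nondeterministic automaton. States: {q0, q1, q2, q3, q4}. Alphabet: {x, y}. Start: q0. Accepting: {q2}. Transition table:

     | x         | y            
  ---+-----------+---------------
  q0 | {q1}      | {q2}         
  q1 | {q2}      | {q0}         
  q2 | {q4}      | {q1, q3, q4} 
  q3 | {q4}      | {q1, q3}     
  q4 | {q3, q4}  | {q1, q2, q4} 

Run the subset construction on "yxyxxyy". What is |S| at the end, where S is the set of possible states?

5

Start in {q0}.
Read 'y': {q0} → {q2}.
Read 'x': {q2} → {q4}.
Read 'y': {q4} → {q1, q2, q4}.
Read 'x': {q1, q2, q4} → {q2, q3, q4}.
Read 'x': {q2, q3, q4} → {q3, q4}.
Read 'y': {q3, q4} → {q1, q2, q3, q4}.
Read 'y': {q1, q2, q3, q4} → {q0, q1, q2, q3, q4}.
That set has 5 states.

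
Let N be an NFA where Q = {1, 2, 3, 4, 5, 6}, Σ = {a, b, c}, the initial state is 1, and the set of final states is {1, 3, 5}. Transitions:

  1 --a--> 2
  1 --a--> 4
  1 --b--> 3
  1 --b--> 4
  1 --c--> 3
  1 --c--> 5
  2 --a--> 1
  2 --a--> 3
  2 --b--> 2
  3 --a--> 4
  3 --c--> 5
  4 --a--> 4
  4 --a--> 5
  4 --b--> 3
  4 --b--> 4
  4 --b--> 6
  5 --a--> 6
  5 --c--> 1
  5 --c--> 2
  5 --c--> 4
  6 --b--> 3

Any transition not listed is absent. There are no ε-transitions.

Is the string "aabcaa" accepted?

No

Start in {1}.
Read 'a': {1} → {2, 4}.
Read 'a': {2, 4} → {1, 3, 4, 5}.
Read 'b': {1, 3, 4, 5} → {3, 4, 6}.
Read 'c': {3, 4, 6} → {5}.
Read 'a': {5} → {6}.
Read 'a': {6} → ∅.
The final set ∅ contains no accepting state.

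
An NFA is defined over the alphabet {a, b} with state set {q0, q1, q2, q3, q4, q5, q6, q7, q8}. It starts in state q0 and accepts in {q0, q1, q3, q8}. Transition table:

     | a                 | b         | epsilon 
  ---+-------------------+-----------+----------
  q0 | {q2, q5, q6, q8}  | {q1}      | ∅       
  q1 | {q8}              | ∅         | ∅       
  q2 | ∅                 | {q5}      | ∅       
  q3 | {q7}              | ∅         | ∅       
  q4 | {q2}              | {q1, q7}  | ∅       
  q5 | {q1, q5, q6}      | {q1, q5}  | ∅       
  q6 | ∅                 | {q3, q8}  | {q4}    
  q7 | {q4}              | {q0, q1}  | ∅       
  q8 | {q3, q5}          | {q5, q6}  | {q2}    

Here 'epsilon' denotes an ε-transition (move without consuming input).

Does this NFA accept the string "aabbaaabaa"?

Start in {q0}.
Read 'a': {q0} → {q2, q4, q5, q6, q8}.
Read 'a': {q2, q4, q5, q6, q8} → {q1, q2, q3, q4, q5, q6}.
Read 'b': {q1, q2, q3, q4, q5, q6} → {q1, q2, q3, q5, q7, q8}.
Read 'b': {q1, q2, q3, q5, q7, q8} → {q0, q1, q4, q5, q6}.
Read 'a': {q0, q1, q4, q5, q6} → {q1, q2, q4, q5, q6, q8}.
Read 'a': {q1, q2, q4, q5, q6, q8} → {q1, q2, q3, q4, q5, q6, q8}.
Read 'a': {q1, q2, q3, q4, q5, q6, q8} → {q1, q2, q3, q4, q5, q6, q7, q8}.
Read 'b': {q1, q2, q3, q4, q5, q6, q7, q8} → {q0, q1, q2, q3, q4, q5, q6, q7, q8}.
Read 'a': {q0, q1, q2, q3, q4, q5, q6, q7, q8} → {q1, q2, q3, q4, q5, q6, q7, q8}.
Read 'a': {q1, q2, q3, q4, q5, q6, q7, q8} → {q1, q2, q3, q4, q5, q6, q7, q8}.
The final set {q1, q2, q3, q4, q5, q6, q7, q8} contains the accepting states q1, q3, q8.

Yes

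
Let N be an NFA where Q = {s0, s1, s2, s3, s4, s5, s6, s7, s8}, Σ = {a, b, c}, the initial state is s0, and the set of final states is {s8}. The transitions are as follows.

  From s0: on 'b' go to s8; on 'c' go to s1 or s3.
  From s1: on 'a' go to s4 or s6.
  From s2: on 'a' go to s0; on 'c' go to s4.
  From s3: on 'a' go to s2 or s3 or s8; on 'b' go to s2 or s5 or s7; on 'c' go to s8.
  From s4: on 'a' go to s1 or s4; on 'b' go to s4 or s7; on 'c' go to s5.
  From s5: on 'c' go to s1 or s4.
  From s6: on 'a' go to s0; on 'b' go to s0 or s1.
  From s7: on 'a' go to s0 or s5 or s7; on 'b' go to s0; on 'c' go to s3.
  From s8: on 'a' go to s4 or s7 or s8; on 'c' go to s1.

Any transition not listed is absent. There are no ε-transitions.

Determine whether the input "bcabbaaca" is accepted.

Yes

Start in {s0}.
Read 'b': s0→{s8}; now {s8}.
Read 'c': s8→{s1}; now {s1}.
Read 'a': s1→{s4, s6}; now {s4, s6}.
Read 'b': s4→{s4, s7}, s6→{s0, s1}; now {s0, s1, s4, s7}.
Read 'b': s0→{s8}, s1→∅, s4→{s4, s7}, s7→{s0}; now {s0, s4, s7, s8}.
Read 'a': s0→∅, s4→{s1, s4}, s7→{s0, s5, s7}, s8→{s4, s7, s8}; now {s0, s1, s4, s5, s7, s8}.
Read 'a': s0→∅, s1→{s4, s6}, s4→{s1, s4}, s5→∅, s7→{s0, s5, s7}, s8→{s4, s7, s8}; now {s0, s1, s4, s5, s6, s7, s8}.
Read 'c': s0→{s1, s3}, s1→∅, s4→{s5}, s5→{s1, s4}, s6→∅, s7→{s3}, s8→{s1}; now {s1, s3, s4, s5}.
Read 'a': s1→{s4, s6}, s3→{s2, s3, s8}, s4→{s1, s4}, s5→∅; now {s1, s2, s3, s4, s6, s8}.
The final set {s1, s2, s3, s4, s6, s8} contains the accepting state s8.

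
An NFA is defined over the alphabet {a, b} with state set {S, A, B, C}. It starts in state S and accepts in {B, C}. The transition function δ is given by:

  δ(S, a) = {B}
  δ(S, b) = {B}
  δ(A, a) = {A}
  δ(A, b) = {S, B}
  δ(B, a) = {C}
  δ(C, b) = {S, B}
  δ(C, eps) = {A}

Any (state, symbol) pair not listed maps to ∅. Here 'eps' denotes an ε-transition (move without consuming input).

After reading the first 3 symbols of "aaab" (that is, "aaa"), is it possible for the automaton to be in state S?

No

Start in {S}.
Read 'a': S→{B}; now {B}.
Read 'a': B→{C}; union {C}; ε-closure = {A, C}.
Read 'a': A→{A}, C→∅; now {A}.
State S is not in {A}.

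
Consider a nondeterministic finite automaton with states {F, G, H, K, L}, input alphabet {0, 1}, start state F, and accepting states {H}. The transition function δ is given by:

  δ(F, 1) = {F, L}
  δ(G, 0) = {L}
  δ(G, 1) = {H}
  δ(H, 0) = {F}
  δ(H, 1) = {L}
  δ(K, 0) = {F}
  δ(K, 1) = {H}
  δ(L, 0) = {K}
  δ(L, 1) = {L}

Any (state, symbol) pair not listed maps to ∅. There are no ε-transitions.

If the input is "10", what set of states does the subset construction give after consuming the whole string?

{K}

Start in {F}.
Read '1': {F} → {F, L}.
Read '0': {F, L} → {K}.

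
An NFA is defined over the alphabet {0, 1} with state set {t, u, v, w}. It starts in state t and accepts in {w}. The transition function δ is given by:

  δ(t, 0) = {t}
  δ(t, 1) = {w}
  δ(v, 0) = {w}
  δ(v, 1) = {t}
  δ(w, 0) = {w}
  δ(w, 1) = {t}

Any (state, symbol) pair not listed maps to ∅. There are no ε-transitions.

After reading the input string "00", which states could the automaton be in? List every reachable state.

Start in {t}.
Read '0': {t} → {t}.
Read '0': {t} → {t}.

{t}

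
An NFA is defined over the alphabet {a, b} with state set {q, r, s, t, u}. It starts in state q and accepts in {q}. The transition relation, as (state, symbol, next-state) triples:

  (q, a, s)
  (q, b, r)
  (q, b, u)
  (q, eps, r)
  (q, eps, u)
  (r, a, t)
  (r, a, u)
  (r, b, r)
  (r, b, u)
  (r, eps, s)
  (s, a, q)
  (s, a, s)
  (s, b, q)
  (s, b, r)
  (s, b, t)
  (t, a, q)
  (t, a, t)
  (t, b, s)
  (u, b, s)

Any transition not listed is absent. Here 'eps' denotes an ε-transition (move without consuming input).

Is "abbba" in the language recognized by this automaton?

Start: ε-closure({q}) = {q, r, s, u}.
Read 'a': q→{s}, r→{t, u}, s→{q, s}, u→∅; union {q, s, t, u}; ε-closure = {q, r, s, t, u}.
Read 'b': q→{r, u}, r→{r, u}, s→{q, r, t}, t→{s}, u→{s}; now {q, r, s, t, u}.
Read 'b': q→{r, u}, r→{r, u}, s→{q, r, t}, t→{s}, u→{s}; now {q, r, s, t, u}.
Read 'b': q→{r, u}, r→{r, u}, s→{q, r, t}, t→{s}, u→{s}; now {q, r, s, t, u}.
Read 'a': q→{s}, r→{t, u}, s→{q, s}, t→{q, t}, u→∅; union {q, s, t, u}; ε-closure = {q, r, s, t, u}.
The final set {q, r, s, t, u} contains the accepting state q.

Yes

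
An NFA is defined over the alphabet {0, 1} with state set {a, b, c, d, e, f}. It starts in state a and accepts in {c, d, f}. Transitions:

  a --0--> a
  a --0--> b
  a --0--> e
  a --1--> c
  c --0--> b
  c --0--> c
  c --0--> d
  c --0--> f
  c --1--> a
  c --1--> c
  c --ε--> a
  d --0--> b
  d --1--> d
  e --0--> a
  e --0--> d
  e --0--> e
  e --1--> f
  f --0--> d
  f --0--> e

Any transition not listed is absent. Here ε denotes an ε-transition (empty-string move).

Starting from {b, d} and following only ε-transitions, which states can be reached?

{b, d}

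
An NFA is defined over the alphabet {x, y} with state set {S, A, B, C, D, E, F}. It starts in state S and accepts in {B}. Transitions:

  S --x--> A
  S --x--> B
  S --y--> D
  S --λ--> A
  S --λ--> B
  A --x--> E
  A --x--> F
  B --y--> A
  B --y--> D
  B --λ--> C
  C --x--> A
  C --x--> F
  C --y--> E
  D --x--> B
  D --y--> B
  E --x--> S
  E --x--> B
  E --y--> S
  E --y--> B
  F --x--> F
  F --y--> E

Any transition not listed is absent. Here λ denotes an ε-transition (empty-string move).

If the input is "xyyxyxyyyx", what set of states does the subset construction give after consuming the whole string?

Start: ε-closure({S}) = {S, A, B, C}.
Read 'x': S→{A, B}, A→{E, F}, B→∅, C→{A, F}; union {A, B, E, F}; ε-closure = {A, B, C, E, F}.
Read 'y': A→∅, B→{A, D}, C→{E}, E→{S, B}, F→{E}; union {S, A, B, D, E}; ε-closure = {S, A, B, C, D, E}.
Read 'y': S→{D}, A→∅, B→{A, D}, C→{E}, D→{B}, E→{S, B}; union {S, A, B, D, E}; ε-closure = {S, A, B, C, D, E}.
Read 'x': S→{A, B}, A→{E, F}, B→∅, C→{A, F}, D→{B}, E→{S, B}; union {S, A, B, E, F}; ε-closure = {S, A, B, C, E, F}.
Read 'y': S→{D}, A→∅, B→{A, D}, C→{E}, E→{S, B}, F→{E}; union {S, A, B, D, E}; ε-closure = {S, A, B, C, D, E}.
Read 'x': S→{A, B}, A→{E, F}, B→∅, C→{A, F}, D→{B}, E→{S, B}; union {S, A, B, E, F}; ε-closure = {S, A, B, C, E, F}.
Read 'y': S→{D}, A→∅, B→{A, D}, C→{E}, E→{S, B}, F→{E}; union {S, A, B, D, E}; ε-closure = {S, A, B, C, D, E}.
Read 'y': S→{D}, A→∅, B→{A, D}, C→{E}, D→{B}, E→{S, B}; union {S, A, B, D, E}; ε-closure = {S, A, B, C, D, E}.
Read 'y': S→{D}, A→∅, B→{A, D}, C→{E}, D→{B}, E→{S, B}; union {S, A, B, D, E}; ε-closure = {S, A, B, C, D, E}.
Read 'x': S→{A, B}, A→{E, F}, B→∅, C→{A, F}, D→{B}, E→{S, B}; union {S, A, B, E, F}; ε-closure = {S, A, B, C, E, F}.

{S, A, B, C, E, F}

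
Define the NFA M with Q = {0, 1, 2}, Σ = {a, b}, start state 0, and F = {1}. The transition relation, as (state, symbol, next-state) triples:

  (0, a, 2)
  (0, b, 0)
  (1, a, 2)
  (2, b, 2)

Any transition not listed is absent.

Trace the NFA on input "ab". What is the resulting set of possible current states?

{2}

Start in {0}.
Read 'a': {0} → {2}.
Read 'b': {2} → {2}.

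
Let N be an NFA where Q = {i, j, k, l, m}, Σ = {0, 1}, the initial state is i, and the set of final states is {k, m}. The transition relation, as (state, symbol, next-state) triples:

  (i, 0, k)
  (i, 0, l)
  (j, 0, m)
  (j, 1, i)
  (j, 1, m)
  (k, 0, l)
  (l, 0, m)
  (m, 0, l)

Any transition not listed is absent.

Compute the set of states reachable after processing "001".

∅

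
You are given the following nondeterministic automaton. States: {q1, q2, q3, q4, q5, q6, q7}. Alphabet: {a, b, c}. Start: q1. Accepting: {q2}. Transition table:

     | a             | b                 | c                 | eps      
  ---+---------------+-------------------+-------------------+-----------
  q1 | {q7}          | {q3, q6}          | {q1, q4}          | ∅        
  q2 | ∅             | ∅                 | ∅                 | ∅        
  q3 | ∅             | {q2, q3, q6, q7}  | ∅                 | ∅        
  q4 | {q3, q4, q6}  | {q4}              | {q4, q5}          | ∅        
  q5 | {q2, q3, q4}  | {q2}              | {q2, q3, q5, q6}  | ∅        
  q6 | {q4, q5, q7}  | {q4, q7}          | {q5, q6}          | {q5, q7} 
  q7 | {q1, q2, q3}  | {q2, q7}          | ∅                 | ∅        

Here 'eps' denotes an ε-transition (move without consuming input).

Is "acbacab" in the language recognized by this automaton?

No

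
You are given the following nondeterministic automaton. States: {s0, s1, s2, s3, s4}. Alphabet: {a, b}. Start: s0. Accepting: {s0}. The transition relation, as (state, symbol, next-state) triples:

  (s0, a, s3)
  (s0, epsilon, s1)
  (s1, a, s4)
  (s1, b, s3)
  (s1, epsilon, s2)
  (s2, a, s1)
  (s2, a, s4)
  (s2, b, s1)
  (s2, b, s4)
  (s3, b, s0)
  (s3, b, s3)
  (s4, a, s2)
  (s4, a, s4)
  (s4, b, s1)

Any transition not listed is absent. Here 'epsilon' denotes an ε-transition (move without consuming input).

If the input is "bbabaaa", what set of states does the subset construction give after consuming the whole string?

{s1, s2, s4}

Start: ε-closure({s0}) = {s0, s1, s2}.
Read 'b': s0→∅, s1→{s3}, s2→{s1, s4}; union {s1, s3, s4}; ε-closure = {s1, s2, s3, s4}.
Read 'b': s1→{s3}, s2→{s1, s4}, s3→{s0, s3}, s4→{s1}; union {s0, s1, s3, s4}; ε-closure = {s0, s1, s2, s3, s4}.
Read 'a': s0→{s3}, s1→{s4}, s2→{s1, s4}, s3→∅, s4→{s2, s4}; now {s1, s2, s3, s4}.
Read 'b': s1→{s3}, s2→{s1, s4}, s3→{s0, s3}, s4→{s1}; union {s0, s1, s3, s4}; ε-closure = {s0, s1, s2, s3, s4}.
Read 'a': s0→{s3}, s1→{s4}, s2→{s1, s4}, s3→∅, s4→{s2, s4}; now {s1, s2, s3, s4}.
Read 'a': s1→{s4}, s2→{s1, s4}, s3→∅, s4→{s2, s4}; now {s1, s2, s4}.
Read 'a': s1→{s4}, s2→{s1, s4}, s4→{s2, s4}; now {s1, s2, s4}.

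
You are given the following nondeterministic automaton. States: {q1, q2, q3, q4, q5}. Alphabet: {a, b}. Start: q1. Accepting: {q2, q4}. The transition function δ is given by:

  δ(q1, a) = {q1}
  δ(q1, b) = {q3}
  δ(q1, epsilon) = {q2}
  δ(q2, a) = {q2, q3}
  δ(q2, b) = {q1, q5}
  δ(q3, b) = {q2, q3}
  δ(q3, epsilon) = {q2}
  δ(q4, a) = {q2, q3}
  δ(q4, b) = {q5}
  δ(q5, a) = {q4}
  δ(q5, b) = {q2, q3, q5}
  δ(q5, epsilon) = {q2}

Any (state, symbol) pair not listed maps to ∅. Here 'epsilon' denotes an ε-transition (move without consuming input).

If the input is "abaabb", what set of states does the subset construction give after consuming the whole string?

{q1, q2, q3, q5}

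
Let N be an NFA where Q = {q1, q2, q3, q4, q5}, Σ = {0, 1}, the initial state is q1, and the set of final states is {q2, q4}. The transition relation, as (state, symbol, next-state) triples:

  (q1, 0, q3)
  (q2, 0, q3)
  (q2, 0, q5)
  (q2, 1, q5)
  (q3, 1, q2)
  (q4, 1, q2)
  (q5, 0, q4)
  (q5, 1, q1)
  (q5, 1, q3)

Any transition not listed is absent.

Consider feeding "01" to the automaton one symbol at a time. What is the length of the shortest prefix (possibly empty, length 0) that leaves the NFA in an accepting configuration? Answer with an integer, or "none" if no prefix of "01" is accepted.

Start in {q1}.
Read '0': q1→{q3}; now {q3}.
Read '1': q3→{q2}; now {q2}.
None of the earlier sets intersect F, but {q2} does.

2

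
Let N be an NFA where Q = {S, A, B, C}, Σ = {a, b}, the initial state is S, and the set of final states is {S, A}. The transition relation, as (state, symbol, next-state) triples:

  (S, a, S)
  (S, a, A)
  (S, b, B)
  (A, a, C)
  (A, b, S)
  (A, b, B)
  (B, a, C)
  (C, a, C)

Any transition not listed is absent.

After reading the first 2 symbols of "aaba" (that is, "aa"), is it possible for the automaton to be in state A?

Yes

Start in {S}.
Read 'a': {S} → {S, A}.
Read 'a': {S, A} → {S, A, C}.
State A is in {S, A, C}.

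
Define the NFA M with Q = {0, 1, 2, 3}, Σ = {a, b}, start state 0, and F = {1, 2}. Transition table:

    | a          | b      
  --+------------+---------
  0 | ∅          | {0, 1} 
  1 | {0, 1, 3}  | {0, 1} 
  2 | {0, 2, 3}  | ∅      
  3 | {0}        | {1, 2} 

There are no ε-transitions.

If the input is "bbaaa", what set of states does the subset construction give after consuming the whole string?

Start in {0}.
Read 'b': 0→{0, 1}; now {0, 1}.
Read 'b': 0→{0, 1}, 1→{0, 1}; now {0, 1}.
Read 'a': 0→∅, 1→{0, 1, 3}; now {0, 1, 3}.
Read 'a': 0→∅, 1→{0, 1, 3}, 3→{0}; now {0, 1, 3}.
Read 'a': 0→∅, 1→{0, 1, 3}, 3→{0}; now {0, 1, 3}.

{0, 1, 3}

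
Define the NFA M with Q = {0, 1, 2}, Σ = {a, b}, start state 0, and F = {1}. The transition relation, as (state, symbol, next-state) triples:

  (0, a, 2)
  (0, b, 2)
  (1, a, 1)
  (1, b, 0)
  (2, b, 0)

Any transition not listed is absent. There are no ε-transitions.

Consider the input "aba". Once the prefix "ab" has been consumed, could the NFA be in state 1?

No

Start in {0}.
Read 'a': {0} → {2}.
Read 'b': {2} → {0}.
State 1 is not in {0}.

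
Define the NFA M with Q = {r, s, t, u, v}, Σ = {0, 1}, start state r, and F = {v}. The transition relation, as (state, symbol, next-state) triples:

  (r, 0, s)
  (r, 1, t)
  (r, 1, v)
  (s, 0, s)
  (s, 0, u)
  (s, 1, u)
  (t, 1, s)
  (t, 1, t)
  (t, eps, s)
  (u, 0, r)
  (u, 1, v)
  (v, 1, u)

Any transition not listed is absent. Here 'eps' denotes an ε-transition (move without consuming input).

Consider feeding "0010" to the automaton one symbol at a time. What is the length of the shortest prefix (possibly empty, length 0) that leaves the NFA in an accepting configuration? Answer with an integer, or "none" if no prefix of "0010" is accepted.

3

Start in {r}.
Read '0': r→{s}; now {s}.
Read '0': s→{s, u}; now {s, u}.
Read '1': s→{u}, u→{v}; now {u, v}.
None of the earlier sets intersect F, but {u, v} does.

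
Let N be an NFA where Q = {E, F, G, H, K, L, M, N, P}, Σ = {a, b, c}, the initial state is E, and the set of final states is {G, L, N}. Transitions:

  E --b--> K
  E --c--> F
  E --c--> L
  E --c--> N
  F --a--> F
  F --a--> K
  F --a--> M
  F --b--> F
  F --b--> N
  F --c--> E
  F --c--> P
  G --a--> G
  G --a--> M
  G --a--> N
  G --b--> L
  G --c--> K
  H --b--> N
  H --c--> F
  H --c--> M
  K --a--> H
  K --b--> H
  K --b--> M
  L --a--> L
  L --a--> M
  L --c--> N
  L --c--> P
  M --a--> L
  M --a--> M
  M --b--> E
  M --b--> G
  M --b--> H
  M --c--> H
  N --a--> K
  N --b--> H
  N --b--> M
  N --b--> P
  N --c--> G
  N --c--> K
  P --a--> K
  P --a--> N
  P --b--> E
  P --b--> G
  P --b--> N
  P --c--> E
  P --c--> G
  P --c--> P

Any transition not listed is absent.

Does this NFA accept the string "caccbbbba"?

Yes

Start in {E}.
Read 'c': E→{F, L, N}; now {F, L, N}.
Read 'a': F→{F, K, M}, L→{L, M}, N→{K}; now {F, K, L, M}.
Read 'c': F→{E, P}, K→∅, L→{N, P}, M→{H}; now {E, H, N, P}.
Read 'c': E→{F, L, N}, H→{F, M}, N→{G, K}, P→{E, G, P}; now {E, F, G, K, L, M, N, P}.
Read 'b': E→{K}, F→{F, N}, G→{L}, K→{H, M}, L→∅, M→{E, G, H}, N→{H, M, P}, P→{E, G, N}; now {E, F, G, H, K, L, M, N, P}.
Read 'b': E→{K}, F→{F, N}, G→{L}, H→{N}, K→{H, M}, L→∅, M→{E, G, H}, N→{H, M, P}, P→{E, G, N}; now {E, F, G, H, K, L, M, N, P}.
Read 'b': E→{K}, F→{F, N}, G→{L}, H→{N}, K→{H, M}, L→∅, M→{E, G, H}, N→{H, M, P}, P→{E, G, N}; now {E, F, G, H, K, L, M, N, P}.
Read 'b': E→{K}, F→{F, N}, G→{L}, H→{N}, K→{H, M}, L→∅, M→{E, G, H}, N→{H, M, P}, P→{E, G, N}; now {E, F, G, H, K, L, M, N, P}.
Read 'a': E→∅, F→{F, K, M}, G→{G, M, N}, H→∅, K→{H}, L→{L, M}, M→{L, M}, N→{K}, P→{K, N}; now {F, G, H, K, L, M, N}.
The final set {F, G, H, K, L, M, N} contains the accepting states G, L, N.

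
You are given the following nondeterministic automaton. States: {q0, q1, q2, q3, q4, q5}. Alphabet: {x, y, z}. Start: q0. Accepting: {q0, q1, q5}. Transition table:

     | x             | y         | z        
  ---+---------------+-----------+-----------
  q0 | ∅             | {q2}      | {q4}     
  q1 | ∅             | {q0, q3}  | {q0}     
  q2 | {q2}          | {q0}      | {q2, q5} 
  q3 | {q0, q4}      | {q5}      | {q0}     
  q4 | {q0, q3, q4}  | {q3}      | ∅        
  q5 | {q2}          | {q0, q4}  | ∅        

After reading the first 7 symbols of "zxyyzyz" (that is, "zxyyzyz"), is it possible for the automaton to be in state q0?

Start in {q0}.
Read 'z': {q0} → {q4}.
Read 'x': {q4} → {q0, q3, q4}.
Read 'y': {q0, q3, q4} → {q2, q3, q5}.
Read 'y': {q2, q3, q5} → {q0, q4, q5}.
Read 'z': {q0, q4, q5} → {q4}.
Read 'y': {q4} → {q3}.
Read 'z': {q3} → {q0}.
State q0 is in {q0}.

Yes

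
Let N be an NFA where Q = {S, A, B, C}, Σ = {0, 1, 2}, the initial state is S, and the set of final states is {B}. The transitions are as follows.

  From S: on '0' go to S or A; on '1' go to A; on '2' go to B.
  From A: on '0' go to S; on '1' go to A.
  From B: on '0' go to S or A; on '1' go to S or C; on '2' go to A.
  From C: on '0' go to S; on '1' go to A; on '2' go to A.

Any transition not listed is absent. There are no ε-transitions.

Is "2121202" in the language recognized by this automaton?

Yes

Start in {S}.
Read '2': {S} → {B}.
Read '1': {B} → {S, C}.
Read '2': {S, C} → {A, B}.
Read '1': {A, B} → {S, A, C}.
Read '2': {S, A, C} → {A, B}.
Read '0': {A, B} → {S, A}.
Read '2': {S, A} → {B}.
The final set {B} contains the accepting state B.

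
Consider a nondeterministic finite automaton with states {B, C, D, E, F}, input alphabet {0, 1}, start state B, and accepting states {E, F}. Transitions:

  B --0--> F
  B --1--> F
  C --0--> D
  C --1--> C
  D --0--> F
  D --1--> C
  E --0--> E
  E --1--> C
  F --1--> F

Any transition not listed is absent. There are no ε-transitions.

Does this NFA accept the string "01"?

Start in {B}.
Read '0': B→{F}; now {F}.
Read '1': F→{F}; now {F}.
The final set {F} contains the accepting state F.

Yes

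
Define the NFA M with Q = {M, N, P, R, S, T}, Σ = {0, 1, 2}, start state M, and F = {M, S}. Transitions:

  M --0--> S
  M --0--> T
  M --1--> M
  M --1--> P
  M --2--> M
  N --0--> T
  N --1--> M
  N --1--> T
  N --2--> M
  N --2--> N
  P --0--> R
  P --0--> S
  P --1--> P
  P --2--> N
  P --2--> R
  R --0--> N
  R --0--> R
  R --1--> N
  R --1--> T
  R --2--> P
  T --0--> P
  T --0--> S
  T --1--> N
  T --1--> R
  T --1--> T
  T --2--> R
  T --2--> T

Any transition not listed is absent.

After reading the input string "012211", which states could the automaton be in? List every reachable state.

{M, N, P, R, T}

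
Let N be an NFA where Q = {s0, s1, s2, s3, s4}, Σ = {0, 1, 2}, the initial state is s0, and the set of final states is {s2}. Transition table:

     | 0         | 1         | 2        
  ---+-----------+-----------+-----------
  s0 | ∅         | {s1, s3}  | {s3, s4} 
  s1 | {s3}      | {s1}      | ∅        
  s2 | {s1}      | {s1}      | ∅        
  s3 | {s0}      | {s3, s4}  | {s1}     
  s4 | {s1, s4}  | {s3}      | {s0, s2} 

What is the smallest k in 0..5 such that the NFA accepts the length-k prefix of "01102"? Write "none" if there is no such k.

none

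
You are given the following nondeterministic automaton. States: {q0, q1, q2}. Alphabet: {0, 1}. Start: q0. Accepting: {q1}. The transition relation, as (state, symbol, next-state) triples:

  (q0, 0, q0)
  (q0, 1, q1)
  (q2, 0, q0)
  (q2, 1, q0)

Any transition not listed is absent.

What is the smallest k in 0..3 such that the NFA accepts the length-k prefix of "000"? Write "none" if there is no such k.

Start in {q0}.
Read '0': q0→{q0}; now {q0}.
Read '0': q0→{q0}; now {q0}.
Read '0': q0→{q0}; now {q0}.
No reachable set along the way intersects F.

none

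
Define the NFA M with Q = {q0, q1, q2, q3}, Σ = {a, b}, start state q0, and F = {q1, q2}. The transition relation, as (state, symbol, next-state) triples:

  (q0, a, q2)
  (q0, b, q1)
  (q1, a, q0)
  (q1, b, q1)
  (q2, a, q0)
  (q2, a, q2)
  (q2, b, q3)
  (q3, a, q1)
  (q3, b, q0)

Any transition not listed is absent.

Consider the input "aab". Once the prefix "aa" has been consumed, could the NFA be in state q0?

Start in {q0}.
Read 'a': q0→{q2}; now {q2}.
Read 'a': q2→{q0, q2}; now {q0, q2}.
State q0 is in {q0, q2}.

Yes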